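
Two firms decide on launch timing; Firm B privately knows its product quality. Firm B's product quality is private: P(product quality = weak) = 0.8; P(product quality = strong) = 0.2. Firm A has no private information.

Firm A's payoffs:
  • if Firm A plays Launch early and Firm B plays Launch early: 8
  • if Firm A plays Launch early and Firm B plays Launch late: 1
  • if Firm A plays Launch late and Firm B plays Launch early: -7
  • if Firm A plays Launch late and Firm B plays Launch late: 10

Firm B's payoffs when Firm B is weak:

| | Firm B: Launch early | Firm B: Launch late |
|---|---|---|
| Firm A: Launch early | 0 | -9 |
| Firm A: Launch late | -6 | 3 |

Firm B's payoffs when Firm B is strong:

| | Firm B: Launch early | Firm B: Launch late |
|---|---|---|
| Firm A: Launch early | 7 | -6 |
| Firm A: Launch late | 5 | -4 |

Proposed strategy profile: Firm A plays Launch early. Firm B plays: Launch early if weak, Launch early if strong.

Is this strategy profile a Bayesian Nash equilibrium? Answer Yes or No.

Yes

A profile is a BNE iff every type of every player is best-responding given beliefs about the other side.
Firm A plays Launch early: E[Launch early] = 0.8·(8) + 0.2·(8) = 8; E[Launch late] = -7. Best-responding. ✓
Firm B (product quality weak), facing Launch early: Launch early gives 0, Launch late gives -9. Proposed Launch early is best. ✓
Firm B (product quality strong), facing Launch early: Launch early gives 7, Launch late gives -6. Proposed Launch early is best. ✓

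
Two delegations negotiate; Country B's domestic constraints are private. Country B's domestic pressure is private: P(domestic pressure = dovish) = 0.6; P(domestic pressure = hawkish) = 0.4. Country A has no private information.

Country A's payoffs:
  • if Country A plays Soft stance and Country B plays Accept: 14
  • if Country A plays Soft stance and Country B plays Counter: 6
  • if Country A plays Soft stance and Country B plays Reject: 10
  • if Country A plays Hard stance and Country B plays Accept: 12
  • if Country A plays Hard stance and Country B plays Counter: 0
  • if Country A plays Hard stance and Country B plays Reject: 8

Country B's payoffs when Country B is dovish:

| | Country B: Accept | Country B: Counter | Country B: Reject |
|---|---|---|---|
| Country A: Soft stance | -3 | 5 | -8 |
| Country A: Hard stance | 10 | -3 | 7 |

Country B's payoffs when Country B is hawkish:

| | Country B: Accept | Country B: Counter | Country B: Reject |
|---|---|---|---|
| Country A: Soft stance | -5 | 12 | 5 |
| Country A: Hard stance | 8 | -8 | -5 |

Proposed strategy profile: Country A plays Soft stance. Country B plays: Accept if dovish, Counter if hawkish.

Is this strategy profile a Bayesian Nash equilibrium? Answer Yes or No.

A profile is a BNE iff every type of every player is best-responding given beliefs about the other side.
Country A plays Soft stance: E[Soft stance] = 0.6·(14) + 0.4·(6) = 10.8; E[Hard stance] = 7.2. Best-responding. ✓
Country B (domestic pressure dovish), facing Soft stance: Accept gives -3, Counter gives 5, Reject gives -8. Proposed Accept is not best — profitable deviation exists. ✗
Country B (domestic pressure hawkish), facing Soft stance: Accept gives -5, Counter gives 12, Reject gives 5. Proposed Counter is best. ✓

No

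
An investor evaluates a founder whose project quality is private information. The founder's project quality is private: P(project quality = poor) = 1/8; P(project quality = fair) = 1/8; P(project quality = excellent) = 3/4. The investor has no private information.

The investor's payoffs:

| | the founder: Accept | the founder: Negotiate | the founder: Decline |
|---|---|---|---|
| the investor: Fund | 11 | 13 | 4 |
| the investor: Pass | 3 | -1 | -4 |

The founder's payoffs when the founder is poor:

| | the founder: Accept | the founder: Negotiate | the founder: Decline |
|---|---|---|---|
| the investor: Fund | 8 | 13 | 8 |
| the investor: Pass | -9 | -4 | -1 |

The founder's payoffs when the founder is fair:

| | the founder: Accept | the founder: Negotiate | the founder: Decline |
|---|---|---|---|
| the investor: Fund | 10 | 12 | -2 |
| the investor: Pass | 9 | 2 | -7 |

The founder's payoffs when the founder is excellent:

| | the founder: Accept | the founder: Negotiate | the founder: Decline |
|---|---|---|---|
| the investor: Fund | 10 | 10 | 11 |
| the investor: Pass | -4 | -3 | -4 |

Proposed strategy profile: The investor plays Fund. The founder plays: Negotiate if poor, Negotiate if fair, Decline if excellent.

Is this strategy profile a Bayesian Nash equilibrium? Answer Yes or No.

A profile is a BNE iff every type of every player is best-responding given beliefs about the other side.
The investor plays Fund: E[Fund] = 1/8·(13) + 1/8·(13) + 3/4·(4) = 25/4; E[Pass] = -13/4. Best-responding. ✓
The founder (project quality poor), facing Fund: Accept gives 8, Negotiate gives 13, Decline gives 8. Proposed Negotiate is best. ✓
The founder (project quality fair), facing Fund: Accept gives 10, Negotiate gives 12, Decline gives -2. Proposed Negotiate is best. ✓
The founder (project quality excellent), facing Fund: Accept gives 10, Negotiate gives 10, Decline gives 11. Proposed Decline is best. ✓

Yes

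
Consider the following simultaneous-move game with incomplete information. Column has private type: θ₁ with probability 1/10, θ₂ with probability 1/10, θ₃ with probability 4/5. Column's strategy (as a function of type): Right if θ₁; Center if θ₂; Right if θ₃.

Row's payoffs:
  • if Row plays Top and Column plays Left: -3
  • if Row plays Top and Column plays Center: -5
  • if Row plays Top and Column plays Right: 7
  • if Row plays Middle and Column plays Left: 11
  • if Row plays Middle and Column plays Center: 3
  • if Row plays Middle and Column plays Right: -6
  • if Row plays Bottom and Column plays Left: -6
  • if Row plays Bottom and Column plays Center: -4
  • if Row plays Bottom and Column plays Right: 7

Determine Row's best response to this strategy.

Compute Row's expected payoff for each action, taking the expectation over Column's type.
E[Top] = 1/10·(7) + 1/10·(-5) + 4/5·(7) = 29/5
E[Middle] = 1/10·(-6) + 1/10·(3) + 4/5·(-6) = -51/10
E[Bottom] = 1/10·(7) + 1/10·(-4) + 4/5·(7) = 59/10
Best response: Bottom (59/10 is the largest).

Bottom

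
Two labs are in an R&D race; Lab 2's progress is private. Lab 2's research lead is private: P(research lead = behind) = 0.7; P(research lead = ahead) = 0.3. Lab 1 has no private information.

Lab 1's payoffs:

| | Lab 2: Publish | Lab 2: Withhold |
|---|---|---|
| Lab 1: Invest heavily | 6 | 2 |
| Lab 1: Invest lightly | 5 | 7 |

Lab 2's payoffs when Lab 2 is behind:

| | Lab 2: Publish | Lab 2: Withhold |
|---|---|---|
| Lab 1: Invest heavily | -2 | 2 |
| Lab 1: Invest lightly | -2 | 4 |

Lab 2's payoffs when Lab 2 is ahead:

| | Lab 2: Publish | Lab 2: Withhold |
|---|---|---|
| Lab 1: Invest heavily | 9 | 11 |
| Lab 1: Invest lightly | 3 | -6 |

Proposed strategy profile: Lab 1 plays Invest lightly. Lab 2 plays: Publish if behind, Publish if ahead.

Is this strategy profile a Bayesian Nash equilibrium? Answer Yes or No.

Lab 1 plays Invest lightly: E[Invest lightly] = 0.7·(5) + 0.3·(5) = 5; E[Invest heavily] = 6. Not best-responding. ✗
Lab 2 (research lead behind), facing Invest lightly: Publish gives -2, Withhold gives 4. Proposed Publish is not best — profitable deviation exists. ✗
Lab 2 (research lead ahead), facing Invest lightly: Publish gives 3, Withhold gives -6. Proposed Publish is best. ✓

No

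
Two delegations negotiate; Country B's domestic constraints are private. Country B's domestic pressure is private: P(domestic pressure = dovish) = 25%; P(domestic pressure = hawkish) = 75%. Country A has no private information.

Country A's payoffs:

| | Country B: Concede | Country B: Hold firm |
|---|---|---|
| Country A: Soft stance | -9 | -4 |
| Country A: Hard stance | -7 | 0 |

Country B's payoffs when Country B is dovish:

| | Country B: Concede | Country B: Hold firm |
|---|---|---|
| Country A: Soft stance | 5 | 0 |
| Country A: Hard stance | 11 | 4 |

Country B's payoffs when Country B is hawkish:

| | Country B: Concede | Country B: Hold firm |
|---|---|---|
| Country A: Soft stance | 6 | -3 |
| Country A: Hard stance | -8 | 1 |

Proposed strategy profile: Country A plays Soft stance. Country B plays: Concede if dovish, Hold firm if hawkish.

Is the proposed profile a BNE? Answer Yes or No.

No

A profile is a BNE iff every type of every player is best-responding given beliefs about the other side.
Country A plays Soft stance: E[Soft stance] = 0.25·(-9) + 0.75·(-4) = -5.25; E[Hard stance] = -1.75. Not best-responding. ✗
Country B (domestic pressure dovish), facing Soft stance: Concede gives 5, Hold firm gives 0. Proposed Concede is best. ✓
Country B (domestic pressure hawkish), facing Soft stance: Concede gives 6, Hold firm gives -3. Proposed Hold firm is not best — profitable deviation exists. ✗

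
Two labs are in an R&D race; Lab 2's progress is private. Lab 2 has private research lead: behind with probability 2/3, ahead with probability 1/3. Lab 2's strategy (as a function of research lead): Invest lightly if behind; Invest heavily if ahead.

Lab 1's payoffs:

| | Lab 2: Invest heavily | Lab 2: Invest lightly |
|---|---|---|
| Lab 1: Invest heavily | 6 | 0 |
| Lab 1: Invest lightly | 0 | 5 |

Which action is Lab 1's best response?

Invest lightly

Compute Lab 1's expected payoff for each action, taking the expectation over Lab 2's type.
E[Invest heavily] = 2/3·(0) + 1/3·(6) = 2
E[Invest lightly] = 2/3·(5) + 1/3·(0) = 10/3
Best response: Invest lightly (10/3 is the largest).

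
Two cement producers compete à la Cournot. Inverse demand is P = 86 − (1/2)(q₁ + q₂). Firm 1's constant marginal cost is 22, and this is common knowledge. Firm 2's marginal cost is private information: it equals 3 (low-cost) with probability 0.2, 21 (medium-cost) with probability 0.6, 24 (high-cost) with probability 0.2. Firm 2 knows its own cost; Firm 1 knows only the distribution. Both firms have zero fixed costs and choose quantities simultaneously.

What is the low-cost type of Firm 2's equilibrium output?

Firm 2 with cost c maximizes (86 − (1/2)(q₁+q₂) − c)·q₂, giving q₂(c) = (86 − c − (1/2)q₁).
E[c₂] = 0.2·3 + 0.6·21 + 0.2·24 = 18
Firm 1's FOC against E[q₂] yields q₁ = (86 − 2·22 + E[c₂])/(3/2) = (86 − 44 + 18)/(3/2) = 40.
q₂(low-cost) = (86 − 3 − (1/2)·40) = 63.

63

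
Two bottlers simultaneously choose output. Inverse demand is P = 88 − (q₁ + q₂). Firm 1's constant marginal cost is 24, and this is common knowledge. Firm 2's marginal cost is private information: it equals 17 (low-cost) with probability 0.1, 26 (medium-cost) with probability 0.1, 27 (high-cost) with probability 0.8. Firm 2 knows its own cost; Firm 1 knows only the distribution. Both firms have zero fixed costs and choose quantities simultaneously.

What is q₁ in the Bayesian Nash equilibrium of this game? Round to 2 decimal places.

Firm 2 with cost c maximizes (88 − (q₁+q₂) − c)·q₂, giving q₂(c) = (88 − c − q₁)/2.
E[c₂] = 0.1·17 + 0.1·26 + 0.8·27 = 25.9
Firm 1's FOC against E[q₂] yields q₁ = (88 − 2·24 + E[c₂])/3 = (88 − 48 + 25.9)/3 = 21.9667.

21.97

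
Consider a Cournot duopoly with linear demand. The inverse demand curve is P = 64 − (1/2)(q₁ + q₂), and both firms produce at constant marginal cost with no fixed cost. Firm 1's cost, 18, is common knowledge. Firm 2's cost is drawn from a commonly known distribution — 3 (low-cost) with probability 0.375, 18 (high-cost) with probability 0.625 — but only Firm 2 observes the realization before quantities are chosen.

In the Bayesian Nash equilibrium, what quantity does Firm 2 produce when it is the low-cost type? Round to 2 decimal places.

Type-c best response for Firm 2: q₂(c) = (64 − c) − q₁/2.
Firm 1 maximizes expected profit; its first-order condition is 64 − q₁ − (1/2)E[q₂] − 18 = 0.
Substituting E[q₂] and solving: E[c₂] = 12.375, so q₁ = (64 − 2·18 + 12.375)/(3/2) = 26.9167.
q₂(low-cost) = (64 − 3 − (1/2)·26.9167) = 47.5417.

47.54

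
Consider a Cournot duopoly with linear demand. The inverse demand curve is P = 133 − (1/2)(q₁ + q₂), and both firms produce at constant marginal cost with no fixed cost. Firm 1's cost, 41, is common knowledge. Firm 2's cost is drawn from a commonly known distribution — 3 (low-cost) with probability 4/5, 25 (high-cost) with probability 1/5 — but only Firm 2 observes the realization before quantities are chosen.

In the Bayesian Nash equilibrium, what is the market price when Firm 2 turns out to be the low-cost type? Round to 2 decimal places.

58.27

Type-c best response for Firm 2: q₂(c) = (133 − c) − q₁/2.
Firm 1 maximizes expected profit; its first-order condition is 133 − q₁ − (1/2)E[q₂] − 41 = 0.
Substituting E[q₂] and solving: E[c₂] = 7.4, so q₁ = (133 − 2·41 + 7.4)/(3/2) = 38.9333.
q₂(low-cost) = 110.533, so P = 133 − (1/2)·(38.9333 + 110.533) = 58.2667.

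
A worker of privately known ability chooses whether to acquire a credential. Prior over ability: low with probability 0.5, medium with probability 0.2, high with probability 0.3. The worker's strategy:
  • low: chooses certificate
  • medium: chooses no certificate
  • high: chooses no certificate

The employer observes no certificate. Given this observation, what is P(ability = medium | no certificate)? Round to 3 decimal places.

Apply Bayes' rule using the sender's strategy as the likelihood.
P(no certificate) = 0.5·0 + 0.2·1 + 0.3·1 = 0.5
P(medium | no certificate) = (0.2·1) / 0.5 = 0.2 / 0.5 = 0.4

0.400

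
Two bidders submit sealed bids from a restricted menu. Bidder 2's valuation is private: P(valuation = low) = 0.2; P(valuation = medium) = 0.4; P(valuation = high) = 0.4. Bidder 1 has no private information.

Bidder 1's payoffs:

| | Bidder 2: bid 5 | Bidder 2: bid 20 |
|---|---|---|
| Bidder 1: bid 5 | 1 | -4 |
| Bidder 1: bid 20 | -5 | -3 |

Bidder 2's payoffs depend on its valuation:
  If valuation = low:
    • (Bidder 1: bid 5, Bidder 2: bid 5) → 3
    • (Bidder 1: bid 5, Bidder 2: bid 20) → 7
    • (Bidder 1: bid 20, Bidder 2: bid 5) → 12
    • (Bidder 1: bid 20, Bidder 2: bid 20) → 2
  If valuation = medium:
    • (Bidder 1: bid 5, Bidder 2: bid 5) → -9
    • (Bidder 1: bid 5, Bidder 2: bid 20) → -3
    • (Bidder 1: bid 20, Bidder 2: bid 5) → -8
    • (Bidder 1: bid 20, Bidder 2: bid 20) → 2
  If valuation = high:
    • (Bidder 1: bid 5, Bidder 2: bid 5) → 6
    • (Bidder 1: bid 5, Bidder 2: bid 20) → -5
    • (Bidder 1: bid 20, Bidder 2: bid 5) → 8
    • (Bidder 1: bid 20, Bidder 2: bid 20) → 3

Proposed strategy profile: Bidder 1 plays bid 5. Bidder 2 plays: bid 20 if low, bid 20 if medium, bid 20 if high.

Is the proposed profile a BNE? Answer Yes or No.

Bidder 1 plays bid 5: E[bid 5] = 0.2·(-4) + 0.4·(-4) + 0.4·(-4) = -4; E[bid 20] = -3. Not best-responding. ✗
Bidder 2 (valuation low), facing bid 5: bid 5 gives 3, bid 20 gives 7. Proposed bid 20 is best. ✓
Bidder 2 (valuation medium), facing bid 5: bid 5 gives -9, bid 20 gives -3. Proposed bid 20 is best. ✓
Bidder 2 (valuation high), facing bid 5: bid 5 gives 6, bid 20 gives -5. Proposed bid 20 is not best — profitable deviation exists. ✗

No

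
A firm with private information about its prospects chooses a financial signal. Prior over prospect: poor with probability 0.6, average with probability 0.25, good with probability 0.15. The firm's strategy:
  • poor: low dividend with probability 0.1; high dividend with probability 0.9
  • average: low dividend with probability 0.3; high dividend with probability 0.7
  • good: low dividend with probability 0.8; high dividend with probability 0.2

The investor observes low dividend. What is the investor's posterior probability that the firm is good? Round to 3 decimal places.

0.471

P(low dividend) = 0.6·0.1 + 0.25·0.3 + 0.15·0.8 = 0.255
P(good | low dividend) = (0.15·0.8) / 0.255 = 0.12 / 0.255 = 0.470588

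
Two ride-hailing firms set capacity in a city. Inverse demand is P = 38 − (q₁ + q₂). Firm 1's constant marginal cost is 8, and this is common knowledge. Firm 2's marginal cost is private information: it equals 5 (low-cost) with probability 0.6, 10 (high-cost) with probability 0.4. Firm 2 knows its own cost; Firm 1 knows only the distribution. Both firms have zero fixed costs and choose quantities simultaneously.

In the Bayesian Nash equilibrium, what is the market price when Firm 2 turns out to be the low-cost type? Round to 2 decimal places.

Type-c best response for Firm 2: q₂(c) = (38 − c)/2 − q₁/2.
Firm 1 maximizes expected profit; its first-order condition is 38 − 2q₁ − E[q₂] − 8 = 0.
Substituting E[q₂] and solving: E[c₂] = 7, so q₁ = (38 − 2·8 + 7)/3 = 9.66667.
q₂(low-cost) = 11.6667, so P = 38 − (9.66667 + 11.6667) = 16.6667.

16.67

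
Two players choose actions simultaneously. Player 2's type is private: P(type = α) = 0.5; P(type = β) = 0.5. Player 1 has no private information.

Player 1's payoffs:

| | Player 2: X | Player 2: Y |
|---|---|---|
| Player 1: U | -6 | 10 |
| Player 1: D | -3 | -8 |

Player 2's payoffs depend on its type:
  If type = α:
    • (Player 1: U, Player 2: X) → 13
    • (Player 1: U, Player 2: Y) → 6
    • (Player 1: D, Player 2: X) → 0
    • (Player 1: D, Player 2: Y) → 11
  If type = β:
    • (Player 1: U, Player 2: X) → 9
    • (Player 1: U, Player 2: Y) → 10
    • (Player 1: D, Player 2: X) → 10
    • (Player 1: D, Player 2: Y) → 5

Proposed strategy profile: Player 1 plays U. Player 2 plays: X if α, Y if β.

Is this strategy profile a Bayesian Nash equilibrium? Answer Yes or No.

Player 1 plays U: E[U] = 0.5·(-6) + 0.5·(10) = 2; E[D] = -5.5. Best-responding. ✓
Player 2 (type α), facing U: X gives 13, Y gives 6. Proposed X is best. ✓
Player 2 (type β), facing U: X gives 9, Y gives 10. Proposed Y is best. ✓

Yes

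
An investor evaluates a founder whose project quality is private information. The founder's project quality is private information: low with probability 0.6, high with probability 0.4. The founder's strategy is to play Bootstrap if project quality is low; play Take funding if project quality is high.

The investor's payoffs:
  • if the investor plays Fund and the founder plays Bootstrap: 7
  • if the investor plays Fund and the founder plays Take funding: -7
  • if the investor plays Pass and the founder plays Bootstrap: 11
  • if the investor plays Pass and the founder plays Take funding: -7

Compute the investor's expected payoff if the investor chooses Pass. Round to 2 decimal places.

Take the expectation over the founder's project quality, weighting each type's action by its prior probability.
E[Pass] = 0.6·11 + 0.4·(-7) = 6.6 + (-2.8) = 3.8

3.80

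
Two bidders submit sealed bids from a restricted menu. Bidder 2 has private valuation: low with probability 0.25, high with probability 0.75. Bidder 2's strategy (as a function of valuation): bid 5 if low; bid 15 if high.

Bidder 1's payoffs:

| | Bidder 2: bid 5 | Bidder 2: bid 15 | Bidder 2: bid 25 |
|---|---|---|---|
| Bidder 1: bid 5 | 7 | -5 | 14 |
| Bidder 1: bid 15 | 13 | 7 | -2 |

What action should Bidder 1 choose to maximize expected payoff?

Compute Bidder 1's expected payoff for each action, taking the expectation over Bidder 2's type.
E[bid 5] = 0.25·(7) + 0.75·(-5) = -2
E[bid 15] = 0.25·(13) + 0.75·(7) = 8.5
Best response: bid 15 (8.5 is the largest).

bid 15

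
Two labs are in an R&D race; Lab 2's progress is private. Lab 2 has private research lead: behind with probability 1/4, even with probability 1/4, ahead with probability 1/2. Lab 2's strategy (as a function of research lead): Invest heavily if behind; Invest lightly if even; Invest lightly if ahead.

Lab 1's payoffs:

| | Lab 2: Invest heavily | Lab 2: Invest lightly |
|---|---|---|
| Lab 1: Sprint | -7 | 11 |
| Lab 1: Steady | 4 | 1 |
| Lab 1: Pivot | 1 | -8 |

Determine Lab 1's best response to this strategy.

Sprint

E[Sprint] = 1/4·(-7) + 1/4·(11) + 1/2·(11) = 13/2
E[Steady] = 1/4·(4) + 1/4·(1) + 1/2·(1) = 7/4
E[Pivot] = 1/4·(1) + 1/4·(-8) + 1/2·(-8) = -23/4
Best response: Sprint (13/2 is the largest).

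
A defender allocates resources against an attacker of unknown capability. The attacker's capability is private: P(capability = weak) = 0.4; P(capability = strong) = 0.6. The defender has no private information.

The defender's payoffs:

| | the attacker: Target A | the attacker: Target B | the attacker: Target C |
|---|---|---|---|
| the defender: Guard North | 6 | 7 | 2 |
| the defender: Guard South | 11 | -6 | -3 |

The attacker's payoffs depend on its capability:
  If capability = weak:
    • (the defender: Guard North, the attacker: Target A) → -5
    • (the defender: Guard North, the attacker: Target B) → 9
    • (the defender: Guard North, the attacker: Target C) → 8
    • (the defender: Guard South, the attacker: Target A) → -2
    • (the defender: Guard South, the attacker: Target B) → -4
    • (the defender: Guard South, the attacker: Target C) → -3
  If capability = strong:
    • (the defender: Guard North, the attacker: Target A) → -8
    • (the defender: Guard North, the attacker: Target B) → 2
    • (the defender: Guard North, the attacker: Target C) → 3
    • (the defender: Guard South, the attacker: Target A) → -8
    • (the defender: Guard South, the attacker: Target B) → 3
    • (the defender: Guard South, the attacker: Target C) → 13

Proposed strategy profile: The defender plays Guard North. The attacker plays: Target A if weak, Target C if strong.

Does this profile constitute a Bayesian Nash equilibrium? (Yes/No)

The defender plays Guard North: E[Guard North] = 0.4·(6) + 0.6·(2) = 3.6; E[Guard South] = 2.6. Best-responding. ✓
The attacker (capability weak), facing Guard North: Target A gives -5, Target B gives 9, Target C gives 8. Proposed Target A is not best — profitable deviation exists. ✗
The attacker (capability strong), facing Guard North: Target A gives -8, Target B gives 2, Target C gives 3. Proposed Target C is best. ✓

No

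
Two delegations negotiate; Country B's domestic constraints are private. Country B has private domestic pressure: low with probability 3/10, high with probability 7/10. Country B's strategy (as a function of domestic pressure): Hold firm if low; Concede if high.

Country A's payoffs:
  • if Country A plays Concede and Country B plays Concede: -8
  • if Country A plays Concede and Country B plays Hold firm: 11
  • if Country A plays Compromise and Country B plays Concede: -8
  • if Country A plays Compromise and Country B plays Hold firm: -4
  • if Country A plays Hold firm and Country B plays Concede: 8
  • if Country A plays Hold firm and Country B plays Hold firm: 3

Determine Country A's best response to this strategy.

E[Concede] = 3/10·(11) + 7/10·(-8) = -23/10
E[Compromise] = 3/10·(-4) + 7/10·(-8) = -34/5
E[Hold firm] = 3/10·(3) + 7/10·(8) = 13/2
Best response: Hold firm (13/2 is the largest).

Hold firm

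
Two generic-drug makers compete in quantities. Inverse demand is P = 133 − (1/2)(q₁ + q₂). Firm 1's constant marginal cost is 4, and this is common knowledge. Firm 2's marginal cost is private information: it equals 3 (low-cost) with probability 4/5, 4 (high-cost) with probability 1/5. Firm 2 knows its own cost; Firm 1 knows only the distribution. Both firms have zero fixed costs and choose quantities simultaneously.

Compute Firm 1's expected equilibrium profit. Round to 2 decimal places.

Type-c best response for Firm 2: q₂(c) = (133 − c) − q₁/2.
Firm 1 maximizes expected profit; its first-order condition is 133 − q₁ − (1/2)E[q₂] − 4 = 0.
Substituting E[q₂] and solving: E[c₂] = 3.2, so q₁ = (133 − 2·4 + 3.2)/(3/2) = 85.4667.
E[P] = 133 − (1/2)·(q₁ + E[q₂]) = 46.7333; Firm 1's expected profit = (E[P] − 4)·q₁ = (46.7333 − 4)·85.4667 = 3652.28.

3652.28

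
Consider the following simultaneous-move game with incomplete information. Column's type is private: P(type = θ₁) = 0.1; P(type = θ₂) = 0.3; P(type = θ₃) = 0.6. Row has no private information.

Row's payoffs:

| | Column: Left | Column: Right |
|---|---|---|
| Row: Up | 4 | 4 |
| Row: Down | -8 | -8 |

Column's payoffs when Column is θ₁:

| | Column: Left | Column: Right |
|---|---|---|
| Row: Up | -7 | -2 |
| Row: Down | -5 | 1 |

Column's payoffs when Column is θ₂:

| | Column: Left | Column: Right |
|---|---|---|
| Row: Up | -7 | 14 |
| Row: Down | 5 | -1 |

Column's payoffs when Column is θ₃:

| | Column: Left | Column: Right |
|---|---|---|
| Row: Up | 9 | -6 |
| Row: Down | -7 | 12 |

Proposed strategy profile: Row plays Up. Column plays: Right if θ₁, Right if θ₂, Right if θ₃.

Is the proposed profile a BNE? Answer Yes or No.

No

A profile is a BNE iff every type of every player is best-responding given beliefs about the other side.
Row plays Up: E[Up] = 0.1·(4) + 0.3·(4) + 0.6·(4) = 4; E[Down] = -8. Best-responding. ✓
Column (type θ₁), facing Up: Left gives -7, Right gives -2. Proposed Right is best. ✓
Column (type θ₂), facing Up: Left gives -7, Right gives 14. Proposed Right is best. ✓
Column (type θ₃), facing Up: Left gives 9, Right gives -6. Proposed Right is not best — profitable deviation exists. ✗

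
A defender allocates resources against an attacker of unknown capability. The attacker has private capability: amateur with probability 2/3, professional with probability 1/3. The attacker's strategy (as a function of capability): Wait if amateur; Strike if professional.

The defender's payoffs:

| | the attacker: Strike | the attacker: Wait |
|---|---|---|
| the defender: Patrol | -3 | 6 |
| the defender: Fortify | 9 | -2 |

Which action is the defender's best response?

Patrol

E[Patrol] = 2/3·(6) + 1/3·(-3) = 3
E[Fortify] = 2/3·(-2) + 1/3·(9) = 5/3
Best response: Patrol (3 is the largest).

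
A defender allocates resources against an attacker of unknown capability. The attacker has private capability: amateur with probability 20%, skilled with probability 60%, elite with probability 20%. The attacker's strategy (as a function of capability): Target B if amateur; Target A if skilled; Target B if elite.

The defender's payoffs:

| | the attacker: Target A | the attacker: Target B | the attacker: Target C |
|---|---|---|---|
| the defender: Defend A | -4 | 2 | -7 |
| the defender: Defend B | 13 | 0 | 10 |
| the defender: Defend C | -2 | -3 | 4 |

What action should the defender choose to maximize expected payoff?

E[Defend A] = 0.2·(2) + 0.6·(-4) + 0.2·(2) = -1.6
E[Defend B] = 0.2·(0) + 0.6·(13) + 0.2·(0) = 7.8
E[Defend C] = 0.2·(-3) + 0.6·(-2) + 0.2·(-3) = -2.4
Best response: Defend B (7.8 is the largest).

Defend B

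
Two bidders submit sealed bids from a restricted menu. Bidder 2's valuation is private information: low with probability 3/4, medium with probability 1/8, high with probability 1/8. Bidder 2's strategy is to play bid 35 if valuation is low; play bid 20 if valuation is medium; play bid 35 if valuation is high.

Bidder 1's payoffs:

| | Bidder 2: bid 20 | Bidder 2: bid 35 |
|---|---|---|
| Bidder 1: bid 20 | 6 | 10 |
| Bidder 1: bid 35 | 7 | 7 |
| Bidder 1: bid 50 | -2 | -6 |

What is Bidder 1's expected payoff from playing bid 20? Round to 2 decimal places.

E[bid 20] = 3/4·10 + 1/8·6 + 1/8·10 = 15/2 + 3/4 + 5/4 = 19/2

9.50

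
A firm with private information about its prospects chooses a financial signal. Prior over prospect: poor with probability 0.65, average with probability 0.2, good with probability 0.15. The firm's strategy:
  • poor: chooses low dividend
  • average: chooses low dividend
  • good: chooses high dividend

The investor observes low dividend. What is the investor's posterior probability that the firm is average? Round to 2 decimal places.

P(low dividend) = 0.65·1 + 0.2·1 + 0.15·0 = 0.85
P(average | low dividend) = (0.2·1) / 0.85 = 0.2 / 0.85 = 0.235294

0.24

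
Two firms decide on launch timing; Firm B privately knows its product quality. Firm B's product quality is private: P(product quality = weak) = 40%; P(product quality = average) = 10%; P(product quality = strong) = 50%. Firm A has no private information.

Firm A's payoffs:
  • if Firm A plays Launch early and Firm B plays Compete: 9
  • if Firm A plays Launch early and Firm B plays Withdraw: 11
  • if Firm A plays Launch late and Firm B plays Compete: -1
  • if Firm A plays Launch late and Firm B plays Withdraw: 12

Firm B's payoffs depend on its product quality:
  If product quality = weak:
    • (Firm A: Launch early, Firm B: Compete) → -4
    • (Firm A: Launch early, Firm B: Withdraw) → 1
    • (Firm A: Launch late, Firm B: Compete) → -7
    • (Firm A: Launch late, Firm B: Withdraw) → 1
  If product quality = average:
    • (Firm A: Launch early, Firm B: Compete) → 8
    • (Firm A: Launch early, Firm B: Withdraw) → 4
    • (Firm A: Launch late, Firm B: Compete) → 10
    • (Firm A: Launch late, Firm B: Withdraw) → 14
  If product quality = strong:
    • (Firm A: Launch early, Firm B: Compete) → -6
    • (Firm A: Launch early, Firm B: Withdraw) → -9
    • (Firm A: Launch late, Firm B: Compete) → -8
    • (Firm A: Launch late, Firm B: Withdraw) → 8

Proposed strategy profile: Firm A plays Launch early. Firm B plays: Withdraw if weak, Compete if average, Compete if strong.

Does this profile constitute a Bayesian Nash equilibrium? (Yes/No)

Yes

Firm A plays Launch early: E[Launch early] = 0.4·(11) + 0.1·(9) + 0.5·(9) = 9.8; E[Launch late] = 4.2. Best-responding. ✓
Firm B (product quality weak), facing Launch early: Compete gives -4, Withdraw gives 1. Proposed Withdraw is best. ✓
Firm B (product quality average), facing Launch early: Compete gives 8, Withdraw gives 4. Proposed Compete is best. ✓
Firm B (product quality strong), facing Launch early: Compete gives -6, Withdraw gives -9. Proposed Compete is best. ✓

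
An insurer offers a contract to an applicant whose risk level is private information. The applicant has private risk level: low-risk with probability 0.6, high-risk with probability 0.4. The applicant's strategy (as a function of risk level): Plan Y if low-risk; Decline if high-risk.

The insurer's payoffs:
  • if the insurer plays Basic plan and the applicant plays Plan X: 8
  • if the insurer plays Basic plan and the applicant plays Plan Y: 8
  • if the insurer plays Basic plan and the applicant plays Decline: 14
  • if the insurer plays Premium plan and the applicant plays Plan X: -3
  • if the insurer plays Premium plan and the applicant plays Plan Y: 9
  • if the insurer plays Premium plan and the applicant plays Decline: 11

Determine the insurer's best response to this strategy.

Basic plan

E[Basic plan] = 0.6·(8) + 0.4·(14) = 10.4
E[Premium plan] = 0.6·(9) + 0.4·(11) = 9.8
Best response: Basic plan (10.4 is the largest).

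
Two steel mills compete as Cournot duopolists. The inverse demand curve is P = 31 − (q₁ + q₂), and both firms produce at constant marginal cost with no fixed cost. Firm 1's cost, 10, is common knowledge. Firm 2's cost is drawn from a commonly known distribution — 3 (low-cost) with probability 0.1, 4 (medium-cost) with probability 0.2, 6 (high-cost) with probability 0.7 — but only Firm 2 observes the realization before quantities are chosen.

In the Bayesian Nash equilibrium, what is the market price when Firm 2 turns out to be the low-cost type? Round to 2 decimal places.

14.28

Firm 2 with cost c maximizes (31 − (q₁+q₂) − c)·q₂, giving q₂(c) = (31 − c − q₁)/2.
E[c₂] = 0.1·3 + 0.2·4 + 0.7·6 = 5.3
Firm 1's FOC against E[q₂] yields q₁ = (31 − 2·10 + E[c₂])/3 = (31 − 20 + 5.3)/3 = 5.43333.
q₂(low-cost) = 11.2833, so P = 31 − (5.43333 + 11.2833) = 14.2833.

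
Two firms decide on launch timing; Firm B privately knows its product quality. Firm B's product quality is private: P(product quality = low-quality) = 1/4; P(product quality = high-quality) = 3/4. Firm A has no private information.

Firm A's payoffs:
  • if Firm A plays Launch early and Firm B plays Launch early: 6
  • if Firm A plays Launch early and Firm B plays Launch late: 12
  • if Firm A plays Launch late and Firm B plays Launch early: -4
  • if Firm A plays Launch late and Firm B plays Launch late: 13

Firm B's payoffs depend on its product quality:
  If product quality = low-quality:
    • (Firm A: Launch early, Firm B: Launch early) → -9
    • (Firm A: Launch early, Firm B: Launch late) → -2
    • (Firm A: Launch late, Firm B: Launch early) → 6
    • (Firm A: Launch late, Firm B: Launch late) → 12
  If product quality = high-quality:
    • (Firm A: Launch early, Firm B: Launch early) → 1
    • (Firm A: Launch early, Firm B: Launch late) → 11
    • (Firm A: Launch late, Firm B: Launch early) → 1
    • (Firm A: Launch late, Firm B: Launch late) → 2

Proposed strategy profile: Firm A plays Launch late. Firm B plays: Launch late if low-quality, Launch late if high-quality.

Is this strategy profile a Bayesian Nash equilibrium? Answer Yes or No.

Yes

A profile is a BNE iff every type of every player is best-responding given beliefs about the other side.
Firm A plays Launch late: E[Launch late] = 1/4·(13) + 3/4·(13) = 13; E[Launch early] = 12. Best-responding. ✓
Firm B (product quality low-quality), facing Launch late: Launch early gives 6, Launch late gives 12. Proposed Launch late is best. ✓
Firm B (product quality high-quality), facing Launch late: Launch early gives 1, Launch late gives 2. Proposed Launch late is best. ✓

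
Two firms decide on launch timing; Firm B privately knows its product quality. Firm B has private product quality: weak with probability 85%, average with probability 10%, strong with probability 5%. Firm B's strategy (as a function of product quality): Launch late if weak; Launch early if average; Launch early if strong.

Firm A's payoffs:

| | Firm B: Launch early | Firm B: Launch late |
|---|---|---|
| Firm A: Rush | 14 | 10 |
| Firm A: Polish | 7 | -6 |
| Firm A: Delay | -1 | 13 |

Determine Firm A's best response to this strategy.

E[Rush] = 0.85·(10) + 0.1·(14) + 0.05·(14) = 10.6
E[Polish] = 0.85·(-6) + 0.1·(7) + 0.05·(7) = -4.05
E[Delay] = 0.85·(13) + 0.1·(-1) + 0.05·(-1) = 10.9
Best response: Delay (10.9 is the largest).

Delay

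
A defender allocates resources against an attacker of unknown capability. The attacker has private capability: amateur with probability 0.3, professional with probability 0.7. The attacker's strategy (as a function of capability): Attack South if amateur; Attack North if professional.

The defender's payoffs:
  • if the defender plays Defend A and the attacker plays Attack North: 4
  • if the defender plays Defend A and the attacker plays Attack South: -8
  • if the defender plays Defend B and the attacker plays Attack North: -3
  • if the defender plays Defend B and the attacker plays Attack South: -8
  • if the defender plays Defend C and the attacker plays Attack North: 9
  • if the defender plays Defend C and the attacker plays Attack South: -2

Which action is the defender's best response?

Defend C

E[Defend A] = 0.3·(-8) + 0.7·(4) = 0.4
E[Defend B] = 0.3·(-8) + 0.7·(-3) = -4.5
E[Defend C] = 0.3·(-2) + 0.7·(9) = 5.7
Best response: Defend C (5.7 is the largest).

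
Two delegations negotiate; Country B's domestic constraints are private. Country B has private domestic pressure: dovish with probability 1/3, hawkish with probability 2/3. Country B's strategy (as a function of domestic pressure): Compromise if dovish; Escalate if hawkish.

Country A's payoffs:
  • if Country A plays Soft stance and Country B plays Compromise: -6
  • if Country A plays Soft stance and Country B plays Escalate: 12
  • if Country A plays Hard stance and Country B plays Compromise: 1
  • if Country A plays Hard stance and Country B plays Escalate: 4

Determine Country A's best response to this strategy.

Compute Country A's expected payoff for each action, taking the expectation over Country B's type.
E[Soft stance] = 1/3·(-6) + 2/3·(12) = 6
E[Hard stance] = 1/3·(1) + 2/3·(4) = 3
Best response: Soft stance (6 is the largest).

Soft stance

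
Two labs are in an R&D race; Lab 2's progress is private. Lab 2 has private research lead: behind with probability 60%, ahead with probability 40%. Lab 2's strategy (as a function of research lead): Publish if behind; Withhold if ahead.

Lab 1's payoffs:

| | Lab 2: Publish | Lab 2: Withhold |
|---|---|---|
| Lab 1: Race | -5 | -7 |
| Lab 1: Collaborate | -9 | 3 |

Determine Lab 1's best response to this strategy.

Collaborate

E[Race] = 0.6·(-5) + 0.4·(-7) = -5.8
E[Collaborate] = 0.6·(-9) + 0.4·(3) = -4.2
Best response: Collaborate (-4.2 is the largest).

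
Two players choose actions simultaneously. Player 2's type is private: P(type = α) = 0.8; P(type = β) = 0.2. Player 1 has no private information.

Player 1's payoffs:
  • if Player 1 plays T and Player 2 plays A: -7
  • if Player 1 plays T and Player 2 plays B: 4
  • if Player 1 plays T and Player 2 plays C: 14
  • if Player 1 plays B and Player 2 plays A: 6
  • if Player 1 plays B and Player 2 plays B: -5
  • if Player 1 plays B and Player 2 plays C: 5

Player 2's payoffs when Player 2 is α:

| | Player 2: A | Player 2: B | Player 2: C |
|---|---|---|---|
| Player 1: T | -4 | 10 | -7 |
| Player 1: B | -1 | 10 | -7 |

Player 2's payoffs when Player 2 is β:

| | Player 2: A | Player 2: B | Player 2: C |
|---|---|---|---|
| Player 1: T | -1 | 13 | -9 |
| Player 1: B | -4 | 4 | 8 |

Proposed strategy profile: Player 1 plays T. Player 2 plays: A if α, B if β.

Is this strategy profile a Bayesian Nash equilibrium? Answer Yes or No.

Player 1 plays T: E[T] = 0.8·(-7) + 0.2·(4) = -4.8; E[B] = 3.8. Not best-responding. ✗
Player 2 (type α), facing T: A gives -4, B gives 10, C gives -7. Proposed A is not best — profitable deviation exists. ✗
Player 2 (type β), facing T: A gives -1, B gives 13, C gives -9. Proposed B is best. ✓

No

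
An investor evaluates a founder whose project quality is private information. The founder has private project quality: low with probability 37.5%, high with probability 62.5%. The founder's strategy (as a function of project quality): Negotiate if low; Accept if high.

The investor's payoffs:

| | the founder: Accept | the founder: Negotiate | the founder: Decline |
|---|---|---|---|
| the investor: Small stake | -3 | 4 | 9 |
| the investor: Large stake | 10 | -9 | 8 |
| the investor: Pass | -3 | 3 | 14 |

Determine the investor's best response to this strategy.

Large stake

E[Small stake] = 0.375·(4) + 0.625·(-3) = -0.375
E[Large stake] = 0.375·(-9) + 0.625·(10) = 2.875
E[Pass] = 0.375·(3) + 0.625·(-3) = -0.75
Best response: Large stake (2.875 is the largest).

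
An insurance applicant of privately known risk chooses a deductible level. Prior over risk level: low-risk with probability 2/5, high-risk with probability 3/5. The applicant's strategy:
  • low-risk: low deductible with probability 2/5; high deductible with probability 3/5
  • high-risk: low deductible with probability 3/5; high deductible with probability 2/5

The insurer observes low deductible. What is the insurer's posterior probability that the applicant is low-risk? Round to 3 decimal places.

Apply Bayes' rule using the sender's strategy as the likelihood.
P(low deductible) = (2/5)·(2/5) + (3/5)·(3/5) = 13/25
P(low-risk | low deductible) = ((2/5)·(2/5)) / (13/25) = (4/25) / (13/25) = 4/13

0.308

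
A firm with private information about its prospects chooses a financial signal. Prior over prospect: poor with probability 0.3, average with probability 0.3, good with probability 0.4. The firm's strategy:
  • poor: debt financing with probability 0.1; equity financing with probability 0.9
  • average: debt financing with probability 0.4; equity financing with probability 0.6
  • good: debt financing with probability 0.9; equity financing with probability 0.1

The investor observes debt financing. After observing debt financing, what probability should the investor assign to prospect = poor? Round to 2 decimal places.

0.06

P(debt financing) = 0.3·0.1 + 0.3·0.4 + 0.4·0.9 = 0.51
P(poor | debt financing) = (0.3·0.1) / 0.51 = 0.03 / 0.51 = 0.0588235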